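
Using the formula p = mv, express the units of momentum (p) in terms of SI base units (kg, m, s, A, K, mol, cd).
Units of each symbol in p = mv:
  m (mass): kg
  v (velocity): m/s

Multiplying the contributions: [kg] · [m/s]
Adding exponents of each base unit: kg: 1, m: 1, s: -1
SI base units of momentum: kg·m/s

Answer: kg·m/s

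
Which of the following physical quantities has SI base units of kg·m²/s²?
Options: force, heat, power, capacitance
Checking the SI base units of each option:
  force (F = ma): kg·m/s²  ✗
  heat (Q = mcΔT): kg·m²/s²  ✓ matches
  power (P = W/t): kg·m²/s³  ✗
  capacitance (C = Q/V): s⁴·A²/(kg·m²)  ✗

Only heat has units kg·m²/s².

Answer: heat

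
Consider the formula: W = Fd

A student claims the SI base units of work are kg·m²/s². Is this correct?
Units of each symbol in W = Fd:
  F (force): kg·m/s²
  d (displacement): m

Multiplying the contributions: [kg·m/s²] · [m]
Adding exponents of each base unit: kg: 1, m: 2, s: -2
SI base units of work: kg·m²/s²

The claimed units kg·m²/s² match the derived units, so the claim is correct.

Answer: Yes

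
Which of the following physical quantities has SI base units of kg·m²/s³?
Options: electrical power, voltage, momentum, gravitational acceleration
Checking the SI base units of each option:
  electrical power (P = IV): kg·m²/s³  ✓ matches
  voltage (V = IR): kg·m²/(s³·A)  ✗
  momentum (p = mv): kg·m/s  ✗
  gravitational acceleration (g = GM/r²): m/s²  ✗

Only electrical power has units kg·m²/s³.

Answer: electrical power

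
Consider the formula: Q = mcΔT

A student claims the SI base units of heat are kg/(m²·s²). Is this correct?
Units of each symbol in Q = mcΔT:
  m (mass): kg
  c (specific heat capacity, in J/(kg·K)): m²/(s²·K)
  ΔT (temperature change): K

Multiplying the contributions: [kg] · [m²/(s²·K)] · [K]
Adding exponents of each base unit: kg: 1, m: 2, s: -2
SI base units of heat: kg·m²/s²

The claimed units kg/(m²·s²) (exponents kg: 1, m: -2, s: -2) do not match the derived units kg·m²/s² (exponents kg: 1, m: 2, s: -2), so the claim is incorrect.

Answer: No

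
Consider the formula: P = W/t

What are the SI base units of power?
Units of each symbol in P = W/t:
  W (work): kg·m²/s²
  t (time): s  → in the denominator, contributes 1/s

Multiplying the contributions: [kg·m²/s²] · [1/s]
Adding exponents of each base unit: kg: 1, m: 2, s: -3
SI base units of power: kg·m²/s³

Answer: kg·m²/s³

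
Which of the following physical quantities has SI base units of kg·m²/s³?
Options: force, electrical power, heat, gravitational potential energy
Checking the SI base units of each option:
  force (F = ma): kg·m/s²  ✗
  electrical power (P = IV): kg·m²/s³  ✓ matches
  heat (Q = mcΔT): kg·m²/s²  ✗
  gravitational potential energy (U = -GMm/r): kg·m²/s²  ✗

Only electrical power has units kg·m²/s³.

Answer: electrical power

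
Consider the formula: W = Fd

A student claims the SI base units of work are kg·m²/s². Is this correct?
Units of each symbol in W = Fd:
  F (force): kg·m/s²
  d (displacement): m

Multiplying the contributions: [kg·m/s²] · [m]
Adding exponents of each base unit: kg: 1, m: 2, s: -2
SI base units of work: kg·m²/s²

The claimed units kg·m²/s² match the derived units, so the claim is correct.

Answer: Yes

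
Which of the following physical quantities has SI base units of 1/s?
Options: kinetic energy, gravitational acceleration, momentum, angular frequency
Checking the SI base units of each option:
  kinetic energy (E = ½mv²): kg·m²/s²  ✗
  gravitational acceleration (g = GM/r²): m/s²  ✗
  momentum (p = mv): kg·m/s  ✗
  angular frequency (ω = 2πf): 1/s  ✓ matches

Only angular frequency has units 1/s.

Answer: angular frequency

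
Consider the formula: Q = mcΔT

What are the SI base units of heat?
Units of each symbol in Q = mcΔT:
  m (mass): kg
  c (specific heat capacity, in J/(kg·K)): m²/(s²·K)
  ΔT (temperature change): K

Multiplying the contributions: [kg] · [m²/(s²·K)] · [K]
Adding exponents of each base unit: kg: 1, m: 2, s: -2
SI base units of heat: kg·m²/s²

Answer: kg·m²/s²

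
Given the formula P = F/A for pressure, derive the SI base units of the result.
Units of each symbol in P = F/A:
  F (force): kg·m/s²
  A (area): m²  → in the denominator, contributes 1/m²

Multiplying the contributions: [kg·m/s²] · [1/m²]
Adding exponents of each base unit: kg: 1, m: -1, s: -2
SI base units of pressure: kg/(m·s²)

Answer: kg/(m·s²)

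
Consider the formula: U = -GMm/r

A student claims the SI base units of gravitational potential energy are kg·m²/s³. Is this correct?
Units of each symbol in U = -GMm/r:
  G (gravitational constant): m³/(kg·s²)
  M (mass): kg
  m (mass): kg
  r (distance): m  → in the denominator, contributes 1/m
  The minus sign does not affect the units.

Multiplying the contributions: [m³/(kg·s²)] · [kg] · [kg] · [1/m]
Adding exponents of each base unit: kg: 1, m: 2, s: -2
SI base units of gravitational potential energy: kg·m²/s²

The claimed units kg·m²/s³ (exponents kg: 1, m: 2, s: -3) do not match the derived units kg·m²/s² (exponents kg: 1, m: 2, s: -2), so the claim is incorrect.

Answer: No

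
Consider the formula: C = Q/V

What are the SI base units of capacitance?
Units of each symbol in C = Q/V:
  Q (charge, in coulombs): s·A
  V (voltage, in volts): kg·m²/(s³·A)  → in the denominator, contributes s³·A/(kg·m²)

Multiplying the contributions: [s·A] · [s³·A/(kg·m²)]
Adding exponents of each base unit: kg: -1, m: -2, s: 4, A: 2
SI base units of capacitance: s⁴·A²/(kg·m²)

Answer: s⁴·A²/(kg·m²)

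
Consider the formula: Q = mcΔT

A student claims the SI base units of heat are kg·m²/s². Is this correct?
Units of each symbol in Q = mcΔT:
  m (mass): kg
  c (specific heat capacity, in J/(kg·K)): m²/(s²·K)
  ΔT (temperature change): K

Multiplying the contributions: [kg] · [m²/(s²·K)] · [K]
Adding exponents of each base unit: kg: 1, m: 2, s: -2
SI base units of heat: kg·m²/s²

The claimed units kg·m²/s² match the derived units, so the claim is correct.

Answer: Yes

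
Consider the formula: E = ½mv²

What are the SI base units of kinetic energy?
Units of each symbol in E = ½mv²:
  m (mass): kg
  v (speed): m/s  → to the power 2, contributes m²/s²
  The factor ½ is dimensionless.

Multiplying the contributions: [kg] · [m²/s²]
Adding exponents of each base unit: kg: 1, m: 2, s: -2
SI base units of kinetic energy: kg·m²/s²

Answer: kg·m²/s²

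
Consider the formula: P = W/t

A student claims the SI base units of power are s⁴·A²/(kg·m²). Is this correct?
Units of each symbol in P = W/t:
  W (work): kg·m²/s²
  t (time): s  → in the denominator, contributes 1/s

Multiplying the contributions: [kg·m²/s²] · [1/s]
Adding exponents of each base unit: kg: 1, m: 2, s: -3
SI base units of power: kg·m²/s³

The claimed units s⁴·A²/(kg·m²) (exponents kg: -1, m: -2, s: 4, A: 2) do not match the derived units kg·m²/s³ (exponents kg: 1, m: 2, s: -3), so the claim is incorrect.

Answer: No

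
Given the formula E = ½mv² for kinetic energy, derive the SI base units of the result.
Units of each symbol in E = ½mv²:
  m (mass): kg
  v (speed): m/s  → to the power 2, contributes m²/s²
  The factor ½ is dimensionless.

Multiplying the contributions: [kg] · [m²/s²]
Adding exponents of each base unit: kg: 1, m: 2, s: -2
SI base units of kinetic energy: kg·m²/s²

Answer: kg·m²/s²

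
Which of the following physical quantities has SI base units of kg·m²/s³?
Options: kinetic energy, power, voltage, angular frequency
Checking the SI base units of each option:
  kinetic energy (E = ½mv²): kg·m²/s²  ✗
  power (P = W/t): kg·m²/s³  ✓ matches
  voltage (V = IR): kg·m²/(s³·A)  ✗
  angular frequency (ω = 2πf): 1/s  ✗

Only power has units kg·m²/s³.

Answer: power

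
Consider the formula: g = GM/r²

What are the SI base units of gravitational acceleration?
Units of each symbol in g = GM/r²:
  G (gravitational constant): m³/(kg·s²)
  M (mass): kg
  r (distance): m  → to the power 2 in the denominator, contributes 1/m²

Multiplying the contributions: [m³/(kg·s²)] · [kg] · [1/m²]
Adding exponents of each base unit: m: 1, s: -2
SI base units of gravitational acceleration: m/s²

Answer: m/s²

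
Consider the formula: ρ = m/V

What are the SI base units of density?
Units of each symbol in ρ = m/V:
  m (mass): kg
  V (volume): m³  → in the denominator, contributes 1/m³

Multiplying the contributions: [kg] · [1/m³]
Adding exponents of each base unit: kg: 1, m: -3
SI base units of density: kg/m³

Answer: kg/m³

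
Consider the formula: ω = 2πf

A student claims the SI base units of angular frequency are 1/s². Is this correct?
Units of each symbol in ω = 2πf:
  f (frequency): 1/s
  The factor 2π is dimensionless.

Multiplying the contributions: [1/s]
Adding exponents of each base unit: s: -1
SI base units of angular frequency: 1/s

The claimed units 1/s² (exponents s: -2) do not match the derived units 1/s (exponents s: -1), so the claim is incorrect.

Answer: No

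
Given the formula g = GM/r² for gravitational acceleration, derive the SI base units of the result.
Units of each symbol in g = GM/r²:
  G (gravitational constant): m³/(kg·s²)
  M (mass): kg
  r (distance): m  → to the power 2 in the denominator, contributes 1/m²

Multiplying the contributions: [m³/(kg·s²)] · [kg] · [1/m²]
Adding exponents of each base unit: m: 1, s: -2
SI base units of gravitational acceleration: m/s²

Answer: m/s²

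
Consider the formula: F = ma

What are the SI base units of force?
Units of each symbol in F = ma:
  m (mass): kg
  a (acceleration): m/s²

Multiplying the contributions: [kg] · [m/s²]
Adding exponents of each base unit: kg: 1, m: 1, s: -2
SI base units of force: kg·m/s²

Answer: kg·m/s²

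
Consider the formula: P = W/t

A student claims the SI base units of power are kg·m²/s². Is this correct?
Units of each symbol in P = W/t:
  W (work): kg·m²/s²
  t (time): s  → in the denominator, contributes 1/s

Multiplying the contributions: [kg·m²/s²] · [1/s]
Adding exponents of each base unit: kg: 1, m: 2, s: -3
SI base units of power: kg·m²/s³

The claimed units kg·m²/s² (exponents kg: 1, m: 2, s: -2) do not match the derived units kg·m²/s³ (exponents kg: 1, m: 2, s: -3), so the claim is incorrect.

Answer: No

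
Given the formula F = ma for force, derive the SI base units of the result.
Units of each symbol in F = ma:
  m (mass): kg
  a (acceleration): m/s²

Multiplying the contributions: [kg] · [m/s²]
Adding exponents of each base unit: kg: 1, m: 1, s: -2
SI base units of force: kg·m/s²

Answer: kg·m/s²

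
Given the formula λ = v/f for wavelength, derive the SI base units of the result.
Units of each symbol in λ = v/f:
  v (wave speed): m/s
  f (frequency): 1/s  → in the denominator, contributes s

Multiplying the contributions: [m/s] · [s]
Adding exponents of each base unit: m: 1
SI base units of wavelength: m

Answer: m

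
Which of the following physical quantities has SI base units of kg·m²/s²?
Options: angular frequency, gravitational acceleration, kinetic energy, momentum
Checking the SI base units of each option:
  angular frequency (ω = 2πf): 1/s  ✗
  gravitational acceleration (g = GM/r²): m/s²  ✗
  kinetic energy (E = ½mv²): kg·m²/s²  ✓ matches
  momentum (p = mv): kg·m/s  ✗

Only kinetic energy has units kg·m²/s².

Answer: kinetic energy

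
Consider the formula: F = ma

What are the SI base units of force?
Units of each symbol in F = ma:
  m (mass): kg
  a (acceleration): m/s²

Multiplying the contributions: [kg] · [m/s²]
Adding exponents of each base unit: kg: 1, m: 1, s: -2
SI base units of force: kg·m/s²

Answer: kg·m/s²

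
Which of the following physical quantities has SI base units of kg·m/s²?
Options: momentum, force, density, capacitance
Checking the SI base units of each option:
  momentum (p = mv): kg·m/s  ✗
  force (F = ma): kg·m/s²  ✓ matches
  density (ρ = m/V): kg/m³  ✗
  capacitance (C = Q/V): s⁴·A²/(kg·m²)  ✗

Only force has units kg·m/s².

Answer: force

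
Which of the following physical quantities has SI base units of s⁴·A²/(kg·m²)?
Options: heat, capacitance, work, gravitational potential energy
Checking the SI base units of each option:
  heat (Q = mcΔT): kg·m²/s²  ✗
  capacitance (C = Q/V): s⁴·A²/(kg·m²)  ✓ matches
  work (W = Fd): kg·m²/s²  ✗
  gravitational potential energy (U = -GMm/r): kg·m²/s²  ✗

Only capacitance has units s⁴·A²/(kg·m²).

Answer: capacitance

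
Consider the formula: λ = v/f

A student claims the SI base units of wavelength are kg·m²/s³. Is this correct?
Units of each symbol in λ = v/f:
  v (wave speed): m/s
  f (frequency): 1/s  → in the denominator, contributes s

Multiplying the contributions: [m/s] · [s]
Adding exponents of each base unit: m: 1
SI base units of wavelength: m

The claimed units kg·m²/s³ (exponents kg: 1, m: 2, s: -3) do not match the derived units m (exponents m: 1), so the claim is incorrect.

Answer: No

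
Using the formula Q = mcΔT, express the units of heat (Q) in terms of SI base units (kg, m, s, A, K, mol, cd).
Units of each symbol in Q = mcΔT:
  m (mass): kg
  c (specific heat capacity, in J/(kg·K)): m²/(s²·K)
  ΔT (temperature change): K

Multiplying the contributions: [kg] · [m²/(s²·K)] · [K]
Adding exponents of each base unit: kg: 1, m: 2, s: -2
SI base units of heat: kg·m²/s²

Answer: kg·m²/s²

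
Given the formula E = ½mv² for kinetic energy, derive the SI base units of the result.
Units of each symbol in E = ½mv²:
  m (mass): kg
  v (speed): m/s  → to the power 2, contributes m²/s²
  The factor ½ is dimensionless.

Multiplying the contributions: [kg] · [m²/s²]
Adding exponents of each base unit: kg: 1, m: 2, s: -2
SI base units of kinetic energy: kg·m²/s²

Answer: kg·m²/s²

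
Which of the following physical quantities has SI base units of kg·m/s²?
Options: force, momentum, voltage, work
Checking the SI base units of each option:
  force (F = ma): kg·m/s²  ✓ matches
  momentum (p = mv): kg·m/s  ✗
  voltage (V = IR): kg·m²/(s³·A)  ✗
  work (W = Fd): kg·m²/s²  ✗

Only force has units kg·m/s².

Answer: force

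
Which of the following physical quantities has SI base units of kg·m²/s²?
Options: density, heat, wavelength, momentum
Checking the SI base units of each option:
  density (ρ = m/V): kg/m³  ✗
  heat (Q = mcΔT): kg·m²/s²  ✓ matches
  wavelength (λ = v/f): m  ✗
  momentum (p = mv): kg·m/s  ✗

Only heat has units kg·m²/s².

Answer: heat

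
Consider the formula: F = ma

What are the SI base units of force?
Units of each symbol in F = ma:
  m (mass): kg
  a (acceleration): m/s²

Multiplying the contributions: [kg] · [m/s²]
Adding exponents of each base unit: kg: 1, m: 1, s: -2
SI base units of force: kg·m/s²

Answer: kg·m/s²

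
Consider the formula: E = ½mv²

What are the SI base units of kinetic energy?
Units of each symbol in E = ½mv²:
  m (mass): kg
  v (speed): m/s  → to the power 2, contributes m²/s²
  The factor ½ is dimensionless.

Multiplying the contributions: [kg] · [m²/s²]
Adding exponents of each base unit: kg: 1, m: 2, s: -2
SI base units of kinetic energy: kg·m²/s²

Answer: kg·m²/s²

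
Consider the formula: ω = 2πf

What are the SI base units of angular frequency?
Units of each symbol in ω = 2πf:
  f (frequency): 1/s
  The factor 2π is dimensionless.

Multiplying the contributions: [1/s]
Adding exponents of each base unit: s: -1
SI base units of angular frequency: 1/s

Answer: 1/s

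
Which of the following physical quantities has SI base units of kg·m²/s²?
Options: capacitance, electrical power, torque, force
Checking the SI base units of each option:
  capacitance (C = Q/V): s⁴·A²/(kg·m²)  ✗
  electrical power (P = IV): kg·m²/s³  ✗
  torque (τ = Fr): kg·m²/s²  ✓ matches
  force (F = ma): kg·m/s²  ✗

Only torque has units kg·m²/s².

Answer: torque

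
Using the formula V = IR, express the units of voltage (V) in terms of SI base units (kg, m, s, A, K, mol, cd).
Units of each symbol in V = IR:
  I (current): A
  R (resistance, in ohms): kg·m²/(s³·A²)

Multiplying the contributions: [A] · [kg·m²/(s³·A²)]
Adding exponents of each base unit: kg: 1, m: 2, s: -3, A: -1
SI base units of voltage: kg·m²/(s³·A)

Answer: kg·m²/(s³·A)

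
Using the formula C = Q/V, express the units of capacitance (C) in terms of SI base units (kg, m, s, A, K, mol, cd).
Units of each symbol in C = Q/V:
  Q (charge, in coulombs): s·A
  V (voltage, in volts): kg·m²/(s³·A)  → in the denominator, contributes s³·A/(kg·m²)

Multiplying the contributions: [s·A] · [s³·A/(kg·m²)]
Adding exponents of each base unit: kg: -1, m: -2, s: 4, A: 2
SI base units of capacitance: s⁴·A²/(kg·m²)

Answer: s⁴·A²/(kg·m²)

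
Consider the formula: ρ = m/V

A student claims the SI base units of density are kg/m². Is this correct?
Units of each symbol in ρ = m/V:
  m (mass): kg
  V (volume): m³  → in the denominator, contributes 1/m³

Multiplying the contributions: [kg] · [1/m³]
Adding exponents of each base unit: kg: 1, m: -3
SI base units of density: kg/m³

The claimed units kg/m² (exponents kg: 1, m: -2) do not match the derived units kg/m³ (exponents kg: 1, m: -3), so the claim is incorrect.

Answer: No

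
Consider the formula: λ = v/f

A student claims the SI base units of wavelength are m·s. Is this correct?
Units of each symbol in λ = v/f:
  v (wave speed): m/s
  f (frequency): 1/s  → in the denominator, contributes s

Multiplying the contributions: [m/s] · [s]
Adding exponents of each base unit: m: 1
SI base units of wavelength: m

The claimed units m·s (exponents m: 1, s: 1) do not match the derived units m (exponents m: 1), so the claim is incorrect.

Answer: No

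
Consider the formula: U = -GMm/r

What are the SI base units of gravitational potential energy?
Units of each symbol in U = -GMm/r:
  G (gravitational constant): m³/(kg·s²)
  M (mass): kg
  m (mass): kg
  r (distance): m  → in the denominator, contributes 1/m
  The minus sign does not affect the units.

Multiplying the contributions: [m³/(kg·s²)] · [kg] · [kg] · [1/m]
Adding exponents of each base unit: kg: 1, m: 2, s: -2
SI base units of gravitational potential energy: kg·m²/s²

Answer: kg·m²/s²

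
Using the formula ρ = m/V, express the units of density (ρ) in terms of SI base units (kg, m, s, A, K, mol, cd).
Units of each symbol in ρ = m/V:
  m (mass): kg
  V (volume): m³  → in the denominator, contributes 1/m³

Multiplying the contributions: [kg] · [1/m³]
Adding exponents of each base unit: kg: 1, m: -3
SI base units of density: kg/m³

Answer: kg/m³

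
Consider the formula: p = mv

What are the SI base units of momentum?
Units of each symbol in p = mv:
  m (mass): kg
  v (velocity): m/s

Multiplying the contributions: [kg] · [m/s]
Adding exponents of each base unit: kg: 1, m: 1, s: -1
SI base units of momentum: kg·m/s

Answer: kg·m/s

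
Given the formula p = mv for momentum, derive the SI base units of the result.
Units of each symbol in p = mv:
  m (mass): kg
  v (velocity): m/s

Multiplying the contributions: [kg] · [m/s]
Adding exponents of each base unit: kg: 1, m: 1, s: -1
SI base units of momentum: kg·m/s

Answer: kg·m/s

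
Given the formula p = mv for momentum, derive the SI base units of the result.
Units of each symbol in p = mv:
  m (mass): kg
  v (velocity): m/s

Multiplying the contributions: [kg] · [m/s]
Adding exponents of each base unit: kg: 1, m: 1, s: -1
SI base units of momentum: kg·m/s

Answer: kg·m/s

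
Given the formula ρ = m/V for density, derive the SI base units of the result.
Units of each symbol in ρ = m/V:
  m (mass): kg
  V (volume): m³  → in the denominator, contributes 1/m³

Multiplying the contributions: [kg] · [1/m³]
Adding exponents of each base unit: kg: 1, m: -3
SI base units of density: kg/m³

Answer: kg/m³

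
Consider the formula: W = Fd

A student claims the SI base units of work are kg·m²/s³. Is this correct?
Units of each symbol in W = Fd:
  F (force): kg·m/s²
  d (displacement): m

Multiplying the contributions: [kg·m/s²] · [m]
Adding exponents of each base unit: kg: 1, m: 2, s: -2
SI base units of work: kg·m²/s²

The claimed units kg·m²/s³ (exponents kg: 1, m: 2, s: -3) do not match the derived units kg·m²/s² (exponents kg: 1, m: 2, s: -2), so the claim is incorrect.

Answer: No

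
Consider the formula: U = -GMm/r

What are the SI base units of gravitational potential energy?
Units of each symbol in U = -GMm/r:
  G (gravitational constant): m³/(kg·s²)
  M (mass): kg
  m (mass): kg
  r (distance): m  → in the denominator, contributes 1/m
  The minus sign does not affect the units.

Multiplying the contributions: [m³/(kg·s²)] · [kg] · [kg] · [1/m]
Adding exponents of each base unit: kg: 1, m: 2, s: -2
SI base units of gravitational potential energy: kg·m²/s²

Answer: kg·m²/s²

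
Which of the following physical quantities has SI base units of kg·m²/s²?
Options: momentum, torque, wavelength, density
Checking the SI base units of each option:
  momentum (p = mv): kg·m/s  ✗
  torque (τ = Fr): kg·m²/s²  ✓ matches
  wavelength (λ = v/f): m  ✗
  density (ρ = m/V): kg/m³  ✗

Only torque has units kg·m²/s².

Answer: torque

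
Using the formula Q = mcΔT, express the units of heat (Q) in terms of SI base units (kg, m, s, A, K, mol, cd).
Units of each symbol in Q = mcΔT:
  m (mass): kg
  c (specific heat capacity, in J/(kg·K)): m²/(s²·K)
  ΔT (temperature change): K

Multiplying the contributions: [kg] · [m²/(s²·K)] · [K]
Adding exponents of each base unit: kg: 1, m: 2, s: -2
SI base units of heat: kg·m²/s²

Answer: kg·m²/s²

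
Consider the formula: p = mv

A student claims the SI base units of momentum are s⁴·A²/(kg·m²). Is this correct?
Units of each symbol in p = mv:
  m (mass): kg
  v (velocity): m/s

Multiplying the contributions: [kg] · [m/s]
Adding exponents of each base unit: kg: 1, m: 1, s: -1
SI base units of momentum: kg·m/s

The claimed units s⁴·A²/(kg·m²) (exponents kg: -1, m: -2, s: 4, A: 2) do not match the derived units kg·m/s (exponents kg: 1, m: 1, s: -1), so the claim is incorrect.

Answer: No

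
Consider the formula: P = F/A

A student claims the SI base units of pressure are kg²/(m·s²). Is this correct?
Units of each symbol in P = F/A:
  F (force): kg·m/s²
  A (area): m²  → in the denominator, contributes 1/m²

Multiplying the contributions: [kg·m/s²] · [1/m²]
Adding exponents of each base unit: kg: 1, m: -1, s: -2
SI base units of pressure: kg/(m·s²)

The claimed units kg²/(m·s²) (exponents kg: 2, m: -1, s: -2) do not match the derived units kg/(m·s²) (exponents kg: 1, m: -1, s: -2), so the claim is incorrect.

Answer: No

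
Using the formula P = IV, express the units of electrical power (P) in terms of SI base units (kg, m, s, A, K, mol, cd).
Units of each symbol in P = IV:
  I (current): A
  V (voltage, in volts): kg·m²/(s³·A)

Multiplying the contributions: [A] · [kg·m²/(s³·A)]
Adding exponents of each base unit: kg: 1, m: 2, s: -3
SI base units of electrical power: kg·m²/s³

Answer: kg·m²/s³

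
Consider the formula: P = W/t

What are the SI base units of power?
Units of each symbol in P = W/t:
  W (work): kg·m²/s²
  t (time): s  → in the denominator, contributes 1/s

Multiplying the contributions: [kg·m²/s²] · [1/s]
Adding exponents of each base unit: kg: 1, m: 2, s: -3
SI base units of power: kg·m²/s³

Answer: kg·m²/s³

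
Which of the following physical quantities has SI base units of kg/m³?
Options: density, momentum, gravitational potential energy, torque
Checking the SI base units of each option:
  density (ρ = m/V): kg/m³  ✓ matches
  momentum (p = mv): kg·m/s  ✗
  gravitational potential energy (U = -GMm/r): kg·m²/s²  ✗
  torque (τ = Fr): kg·m²/s²  ✗

Only density has units kg/m³.

Answer: density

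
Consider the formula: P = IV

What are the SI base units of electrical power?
Units of each symbol in P = IV:
  I (current): A
  V (voltage, in volts): kg·m²/(s³·A)

Multiplying the contributions: [A] · [kg·m²/(s³·A)]
Adding exponents of each base unit: kg: 1, m: 2, s: -3
SI base units of electrical power: kg·m²/s³

Answer: kg·m²/s³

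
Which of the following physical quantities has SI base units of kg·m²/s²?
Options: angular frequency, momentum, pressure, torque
Checking the SI base units of each option:
  angular frequency (ω = 2πf): 1/s  ✗
  momentum (p = mv): kg·m/s  ✗
  pressure (P = F/A): kg/(m·s²)  ✗
  torque (τ = Fr): kg·m²/s²  ✓ matches

Only torque has units kg·m²/s².

Answer: torque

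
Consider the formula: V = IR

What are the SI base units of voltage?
Units of each symbol in V = IR:
  I (current): A
  R (resistance, in ohms): kg·m²/(s³·A²)

Multiplying the contributions: [A] · [kg·m²/(s³·A²)]
Adding exponents of each base unit: kg: 1, m: 2, s: -3, A: -1
SI base units of voltage: kg·m²/(s³·A)

Answer: kg·m²/(s³·A)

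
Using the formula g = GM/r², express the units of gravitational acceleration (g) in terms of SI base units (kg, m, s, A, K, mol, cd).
Units of each symbol in g = GM/r²:
  G (gravitational constant): m³/(kg·s²)
  M (mass): kg
  r (distance): m  → to the power 2 in the denominator, contributes 1/m²

Multiplying the contributions: [m³/(kg·s²)] · [kg] · [1/m²]
Adding exponents of each base unit: m: 1, s: -2
SI base units of gravitational acceleration: m/s²

Answer: m/s²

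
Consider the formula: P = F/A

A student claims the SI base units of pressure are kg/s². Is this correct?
Units of each symbol in P = F/A:
  F (force): kg·m/s²
  A (area): m²  → in the denominator, contributes 1/m²

Multiplying the contributions: [kg·m/s²] · [1/m²]
Adding exponents of each base unit: kg: 1, m: -1, s: -2
SI base units of pressure: kg/(m·s²)

The claimed units kg/s² (exponents kg: 1, s: -2) do not match the derived units kg/(m·s²) (exponents kg: 1, m: -1, s: -2), so the claim is incorrect.

Answer: No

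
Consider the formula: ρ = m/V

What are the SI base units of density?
Units of each symbol in ρ = m/V:
  m (mass): kg
  V (volume): m³  → in the denominator, contributes 1/m³

Multiplying the contributions: [kg] · [1/m³]
Adding exponents of each base unit: kg: 1, m: -3
SI base units of density: kg/m³

Answer: kg/m³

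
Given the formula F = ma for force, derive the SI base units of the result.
Units of each symbol in F = ma:
  m (mass): kg
  a (acceleration): m/s²

Multiplying the contributions: [kg] · [m/s²]
Adding exponents of each base unit: kg: 1, m: 1, s: -2
SI base units of force: kg·m/s²

Answer: kg·m/s²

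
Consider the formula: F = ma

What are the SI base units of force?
Units of each symbol in F = ma:
  m (mass): kg
  a (acceleration): m/s²

Multiplying the contributions: [kg] · [m/s²]
Adding exponents of each base unit: kg: 1, m: 1, s: -2
SI base units of force: kg·m/s²

Answer: kg·m/s²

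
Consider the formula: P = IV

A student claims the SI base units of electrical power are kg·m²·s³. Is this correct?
Units of each symbol in P = IV:
  I (current): A
  V (voltage, in volts): kg·m²/(s³·A)

Multiplying the contributions: [A] · [kg·m²/(s³·A)]
Adding exponents of each base unit: kg: 1, m: 2, s: -3
SI base units of electrical power: kg·m²/s³

The claimed units kg·m²·s³ (exponents kg: 1, m: 2, s: 3) do not match the derived units kg·m²/s³ (exponents kg: 1, m: 2, s: -3), so the claim is incorrect.

Answer: No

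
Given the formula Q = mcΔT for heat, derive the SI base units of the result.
Units of each symbol in Q = mcΔT:
  m (mass): kg
  c (specific heat capacity, in J/(kg·K)): m²/(s²·K)
  ΔT (temperature change): K

Multiplying the contributions: [kg] · [m²/(s²·K)] · [K]
Adding exponents of each base unit: kg: 1, m: 2, s: -2
SI base units of heat: kg·m²/s²

Answer: kg·m²/s²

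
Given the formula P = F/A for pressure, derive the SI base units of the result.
Units of each symbol in P = F/A:
  F (force): kg·m/s²
  A (area): m²  → in the denominator, contributes 1/m²

Multiplying the contributions: [kg·m/s²] · [1/m²]
Adding exponents of each base unit: kg: 1, m: -1, s: -2
SI base units of pressure: kg/(m·s²)

Answer: kg/(m·s²)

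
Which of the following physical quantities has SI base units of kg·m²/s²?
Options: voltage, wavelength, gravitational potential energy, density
Checking the SI base units of each option:
  voltage (V = IR): kg·m²/(s³·A)  ✗
  wavelength (λ = v/f): m  ✗
  gravitational potential energy (U = -GMm/r): kg·m²/s²  ✓ matches
  density (ρ = m/V): kg/m³  ✗

Only gravitational potential energy has units kg·m²/s².

Answer: gravitational potential energy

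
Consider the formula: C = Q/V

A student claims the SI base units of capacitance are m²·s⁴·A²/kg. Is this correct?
Units of each symbol in C = Q/V:
  Q (charge, in coulombs): s·A
  V (voltage, in volts): kg·m²/(s³·A)  → in the denominator, contributes s³·A/(kg·m²)

Multiplying the contributions: [s·A] · [s³·A/(kg·m²)]
Adding exponents of each base unit: kg: -1, m: -2, s: 4, A: 2
SI base units of capacitance: s⁴·A²/(kg·m²)

The claimed units m²·s⁴·A²/kg (exponents kg: -1, m: 2, s: 4, A: 2) do not match the derived units s⁴·A²/(kg·m²) (exponents kg: -1, m: -2, s: 4, A: 2), so the claim is incorrect.

Answer: No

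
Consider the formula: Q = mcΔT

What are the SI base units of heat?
Units of each symbol in Q = mcΔT:
  m (mass): kg
  c (specific heat capacity, in J/(kg·K)): m²/(s²·K)
  ΔT (temperature change): K

Multiplying the contributions: [kg] · [m²/(s²·K)] · [K]
Adding exponents of each base unit: kg: 1, m: 2, s: -2
SI base units of heat: kg·m²/s²

Answer: kg·m²/s²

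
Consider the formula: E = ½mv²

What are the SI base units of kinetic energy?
Units of each symbol in E = ½mv²:
  m (mass): kg
  v (speed): m/s  → to the power 2, contributes m²/s²
  The factor ½ is dimensionless.

Multiplying the contributions: [kg] · [m²/s²]
Adding exponents of each base unit: kg: 1, m: 2, s: -2
SI base units of kinetic energy: kg·m²/s²

Answer: kg·m²/s²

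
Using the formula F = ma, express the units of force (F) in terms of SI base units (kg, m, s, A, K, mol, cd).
Units of each symbol in F = ma:
  m (mass): kg
  a (acceleration): m/s²

Multiplying the contributions: [kg] · [m/s²]
Adding exponents of each base unit: kg: 1, m: 1, s: -2
SI base units of force: kg·m/s²

Answer: kg·m/s²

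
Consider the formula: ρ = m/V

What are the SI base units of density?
Units of each symbol in ρ = m/V:
  m (mass): kg
  V (volume): m³  → in the denominator, contributes 1/m³

Multiplying the contributions: [kg] · [1/m³]
Adding exponents of each base unit: kg: 1, m: -3
SI base units of density: kg/m³

Answer: kg/m³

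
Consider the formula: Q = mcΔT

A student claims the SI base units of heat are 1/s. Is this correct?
Units of each symbol in Q = mcΔT:
  m (mass): kg
  c (specific heat capacity, in J/(kg·K)): m²/(s²·K)
  ΔT (temperature change): K

Multiplying the contributions: [kg] · [m²/(s²·K)] · [K]
Adding exponents of each base unit: kg: 1, m: 2, s: -2
SI base units of heat: kg·m²/s²

The claimed units 1/s (exponents s: -1) do not match the derived units kg·m²/s² (exponents kg: 1, m: 2, s: -2), so the claim is incorrect.

Answer: No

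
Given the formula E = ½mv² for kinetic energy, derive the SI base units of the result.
Units of each symbol in E = ½mv²:
  m (mass): kg
  v (speed): m/s  → to the power 2, contributes m²/s²
  The factor ½ is dimensionless.

Multiplying the contributions: [kg] · [m²/s²]
Adding exponents of each base unit: kg: 1, m: 2, s: -2
SI base units of kinetic energy: kg·m²/s²

Answer: kg·m²/s²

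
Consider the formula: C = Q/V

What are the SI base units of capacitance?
Units of each symbol in C = Q/V:
  Q (charge, in coulombs): s·A
  V (voltage, in volts): kg·m²/(s³·A)  → in the denominator, contributes s³·A/(kg·m²)

Multiplying the contributions: [s·A] · [s³·A/(kg·m²)]
Adding exponents of each base unit: kg: -1, m: -2, s: 4, A: 2
SI base units of capacitance: s⁴·A²/(kg·m²)

Answer: s⁴·A²/(kg·m²)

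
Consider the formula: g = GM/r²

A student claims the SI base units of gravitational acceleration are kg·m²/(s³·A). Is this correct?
Units of each symbol in g = GM/r²:
  G (gravitational constant): m³/(kg·s²)
  M (mass): kg
  r (distance): m  → to the power 2 in the denominator, contributes 1/m²

Multiplying the contributions: [m³/(kg·s²)] · [kg] · [1/m²]
Adding exponents of each base unit: m: 1, s: -2
SI base units of gravitational acceleration: m/s²

The claimed units kg·m²/(s³·A) (exponents kg: 1, m: 2, s: -3, A: -1) do not match the derived units m/s² (exponents m: 1, s: -2), so the claim is incorrect.

Answer: No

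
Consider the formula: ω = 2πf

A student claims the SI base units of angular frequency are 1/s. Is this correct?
Units of each symbol in ω = 2πf:
  f (frequency): 1/s
  The factor 2π is dimensionless.

Multiplying the contributions: [1/s]
Adding exponents of each base unit: s: -1
SI base units of angular frequency: 1/s

The claimed units 1/s match the derived units, so the claim is correct.

Answer: Yes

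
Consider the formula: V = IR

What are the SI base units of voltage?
Units of each symbol in V = IR:
  I (current): A
  R (resistance, in ohms): kg·m²/(s³·A²)

Multiplying the contributions: [A] · [kg·m²/(s³·A²)]
Adding exponents of each base unit: kg: 1, m: 2, s: -3, A: -1
SI base units of voltage: kg·m²/(s³·A)

Answer: kg·m²/(s³·A)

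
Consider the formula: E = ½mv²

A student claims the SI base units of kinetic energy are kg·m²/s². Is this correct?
Units of each symbol in E = ½mv²:
  m (mass): kg
  v (speed): m/s  → to the power 2, contributes m²/s²
  The factor ½ is dimensionless.

Multiplying the contributions: [kg] · [m²/s²]
Adding exponents of each base unit: kg: 1, m: 2, s: -2
SI base units of kinetic energy: kg·m²/s²

The claimed units kg·m²/s² match the derived units, so the claim is correct.

Answer: Yes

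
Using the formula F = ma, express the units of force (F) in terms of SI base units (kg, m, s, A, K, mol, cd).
Units of each symbol in F = ma:
  m (mass): kg
  a (acceleration): m/s²

Multiplying the contributions: [kg] · [m/s²]
Adding exponents of each base unit: kg: 1, m: 1, s: -2
SI base units of force: kg·m/s²

Answer: kg·m/s²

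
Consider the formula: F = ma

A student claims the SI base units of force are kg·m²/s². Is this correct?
Units of each symbol in F = ma:
  m (mass): kg
  a (acceleration): m/s²

Multiplying the contributions: [kg] · [m/s²]
Adding exponents of each base unit: kg: 1, m: 1, s: -2
SI base units of force: kg·m/s²

The claimed units kg·m²/s² (exponents kg: 1, m: 2, s: -2) do not match the derived units kg·m/s² (exponents kg: 1, m: 1, s: -2), so the claim is incorrect.

Answer: No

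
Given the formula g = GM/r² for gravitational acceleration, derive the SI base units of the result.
Units of each symbol in g = GM/r²:
  G (gravitational constant): m³/(kg·s²)
  M (mass): kg
  r (distance): m  → to the power 2 in the denominator, contributes 1/m²

Multiplying the contributions: [m³/(kg·s²)] · [kg] · [1/m²]
Adding exponents of each base unit: m: 1, s: -2
SI base units of gravitational acceleration: m/s²

Answer: m/s²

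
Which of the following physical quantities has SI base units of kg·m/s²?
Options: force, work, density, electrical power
Checking the SI base units of each option:
  force (F = ma): kg·m/s²  ✓ matches
  work (W = Fd): kg·m²/s²  ✗
  density (ρ = m/V): kg/m³  ✗
  electrical power (P = IV): kg·m²/s³  ✗

Only force has units kg·m/s².

Answer: force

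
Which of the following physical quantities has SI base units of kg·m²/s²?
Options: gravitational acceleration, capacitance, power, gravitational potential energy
Checking the SI base units of each option:
  gravitational acceleration (g = GM/r²): m/s²  ✗
  capacitance (C = Q/V): s⁴·A²/(kg·m²)  ✗
  power (P = W/t): kg·m²/s³  ✗
  gravitational potential energy (U = -GMm/r): kg·m²/s²  ✓ matches

Only gravitational potential energy has units kg·m²/s².

Answer: gravitational potential energy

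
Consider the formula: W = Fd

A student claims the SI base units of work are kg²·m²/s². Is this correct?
Units of each symbol in W = Fd:
  F (force): kg·m/s²
  d (displacement): m

Multiplying the contributions: [kg·m/s²] · [m]
Adding exponents of each base unit: kg: 1, m: 2, s: -2
SI base units of work: kg·m²/s²

The claimed units kg²·m²/s² (exponents kg: 2, m: 2, s: -2) do not match the derived units kg·m²/s² (exponents kg: 1, m: 2, s: -2), so the claim is incorrect.

Answer: No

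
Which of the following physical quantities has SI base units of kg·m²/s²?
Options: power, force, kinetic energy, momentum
Checking the SI base units of each option:
  power (P = W/t): kg·m²/s³  ✗
  force (F = ma): kg·m/s²  ✗
  kinetic energy (E = ½mv²): kg·m²/s²  ✓ matches
  momentum (p = mv): kg·m/s  ✗

Only kinetic energy has units kg·m²/s².

Answer: kinetic energy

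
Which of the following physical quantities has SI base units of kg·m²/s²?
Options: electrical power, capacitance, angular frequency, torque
Checking the SI base units of each option:
  electrical power (P = IV): kg·m²/s³  ✗
  capacitance (C = Q/V): s⁴·A²/(kg·m²)  ✗
  angular frequency (ω = 2πf): 1/s  ✗
  torque (τ = Fr): kg·m²/s²  ✓ matches

Only torque has units kg·m²/s².

Answer: torque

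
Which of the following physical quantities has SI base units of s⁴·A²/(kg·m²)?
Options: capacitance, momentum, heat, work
Checking the SI base units of each option:
  capacitance (C = Q/V): s⁴·A²/(kg·m²)  ✓ matches
  momentum (p = mv): kg·m/s  ✗
  heat (Q = mcΔT): kg·m²/s²  ✗
  work (W = Fd): kg·m²/s²  ✗

Only capacitance has units s⁴·A²/(kg·m²).

Answer: capacitance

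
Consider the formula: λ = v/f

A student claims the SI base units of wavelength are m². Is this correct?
Units of each symbol in λ = v/f:
  v (wave speed): m/s
  f (frequency): 1/s  → in the denominator, contributes s

Multiplying the contributions: [m/s] · [s]
Adding exponents of each base unit: m: 1
SI base units of wavelength: m

The claimed units m² (exponents m: 2) do not match the derived units m (exponents m: 1), so the claim is incorrect.

Answer: No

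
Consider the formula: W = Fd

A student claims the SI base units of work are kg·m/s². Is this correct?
Units of each symbol in W = Fd:
  F (force): kg·m/s²
  d (displacement): m

Multiplying the contributions: [kg·m/s²] · [m]
Adding exponents of each base unit: kg: 1, m: 2, s: -2
SI base units of work: kg·m²/s²

The claimed units kg·m/s² (exponents kg: 1, m: 1, s: -2) do not match the derived units kg·m²/s² (exponents kg: 1, m: 2, s: -2), so the claim is incorrect.

Answer: No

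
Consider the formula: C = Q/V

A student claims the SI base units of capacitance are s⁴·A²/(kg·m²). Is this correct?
Units of each symbol in C = Q/V:
  Q (charge, in coulombs): s·A
  V (voltage, in volts): kg·m²/(s³·A)  → in the denominator, contributes s³·A/(kg·m²)

Multiplying the contributions: [s·A] · [s³·A/(kg·m²)]
Adding exponents of each base unit: kg: -1, m: -2, s: 4, A: 2
SI base units of capacitance: s⁴·A²/(kg·m²)

The claimed units s⁴·A²/(kg·m²) match the derived units, so the claim is correct.

Answer: Yes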